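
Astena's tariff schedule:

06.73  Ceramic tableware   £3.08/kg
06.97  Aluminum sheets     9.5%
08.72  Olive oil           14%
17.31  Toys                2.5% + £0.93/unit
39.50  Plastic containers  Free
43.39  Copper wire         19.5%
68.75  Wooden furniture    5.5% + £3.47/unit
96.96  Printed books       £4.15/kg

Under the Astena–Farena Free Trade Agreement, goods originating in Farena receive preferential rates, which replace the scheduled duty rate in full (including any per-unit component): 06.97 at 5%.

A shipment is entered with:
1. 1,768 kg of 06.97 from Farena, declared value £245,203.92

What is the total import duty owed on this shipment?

Line 1 (06.97, Farena, 1,768 kg, £245,203.92):
Base rate for 06.97 is 9.5%.
Origin Farena qualifies under the Astena–Farena agreement and 06.97 is covered: preferential rate 5% applies instead.
Duty = £245,203.92 × 5% = £12,260.20.

£12,260.20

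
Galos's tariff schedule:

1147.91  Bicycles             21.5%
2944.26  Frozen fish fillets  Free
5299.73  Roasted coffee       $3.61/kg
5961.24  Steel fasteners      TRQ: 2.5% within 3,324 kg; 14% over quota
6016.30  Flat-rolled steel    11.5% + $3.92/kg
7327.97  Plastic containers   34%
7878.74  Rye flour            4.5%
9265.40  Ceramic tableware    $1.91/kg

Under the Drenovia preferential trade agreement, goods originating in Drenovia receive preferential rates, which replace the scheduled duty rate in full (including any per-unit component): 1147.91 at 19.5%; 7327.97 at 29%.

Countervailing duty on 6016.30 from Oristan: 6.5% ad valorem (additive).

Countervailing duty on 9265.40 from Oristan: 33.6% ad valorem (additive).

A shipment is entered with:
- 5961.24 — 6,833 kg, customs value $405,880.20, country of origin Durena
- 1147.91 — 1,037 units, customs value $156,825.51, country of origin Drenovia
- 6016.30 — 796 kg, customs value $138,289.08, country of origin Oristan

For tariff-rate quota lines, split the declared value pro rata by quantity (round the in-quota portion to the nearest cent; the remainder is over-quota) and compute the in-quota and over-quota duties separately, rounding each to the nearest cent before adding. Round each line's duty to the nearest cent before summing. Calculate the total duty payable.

$92,710.30

Line 1 (5961.24, Durena, 6,833 kg, $405,880.20):
Code 5961.24 is under a tariff-rate quota (threshold 3,324 kg). In-quota: 3,324 kg at 2.5%; over-quota: 3,509 kg at 14%.
Pro-rata value split: in-quota = $405,880.20 × 3,324/6,833 = $197,445.60; over-quota = $405,880.20 − $197,445.60 = $208,434.60.
In-quota duty = $197,445.60 × 2.5% = $4,936.14. Over-quota duty = $208,434.60 × 14% = $29,180.84.
Line duty = $4,936.14 + $29,180.84 = $34,116.98.
Line 2 (1147.91, Drenovia, 1,037 units, $156,825.51):
Base rate for 1147.91 is 21.5%.
Origin Drenovia qualifies under the Galos–Drenovia agreement and 1147.91 is covered: preferential rate 19.5% applies instead.
Duty = $156,825.51 × 19.5% = $30,580.97.
Line 3 (6016.30, Oristan, 796 kg, $138,289.08):
Base rate for 6016.30 is 11.5% + $3.92/kg.
Additional duty on 6016.30 from Oristan: +6.5%. Applied ad valorem rate: 11.5% + 6.5% = 18%.
Duty = $138,289.08 × 18% + 796 × $3.92 = $28,012.35.
Total = $34,116.98 + $30,580.97 + $28,012.35 = $92,710.30.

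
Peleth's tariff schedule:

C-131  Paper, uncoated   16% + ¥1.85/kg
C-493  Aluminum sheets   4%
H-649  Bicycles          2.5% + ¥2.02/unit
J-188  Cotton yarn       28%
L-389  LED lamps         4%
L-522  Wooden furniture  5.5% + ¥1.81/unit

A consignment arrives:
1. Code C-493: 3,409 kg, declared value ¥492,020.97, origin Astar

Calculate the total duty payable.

¥19,680.84

Line 1 (C-493, Astar, 3,409 kg, ¥492,020.97):
Base rate for C-493 is 4%.
Duty = ¥492,020.97 × 4% = ¥19,680.84.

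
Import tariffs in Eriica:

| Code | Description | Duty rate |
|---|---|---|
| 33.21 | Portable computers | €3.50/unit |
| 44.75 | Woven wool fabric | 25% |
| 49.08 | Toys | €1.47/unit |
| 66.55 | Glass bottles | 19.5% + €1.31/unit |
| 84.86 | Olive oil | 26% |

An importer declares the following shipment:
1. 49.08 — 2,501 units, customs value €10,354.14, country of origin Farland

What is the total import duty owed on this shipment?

€3,676.47

Line 1 (49.08, Farland, 2,501 units, €10,354.14):
Base rate for 49.08 is €1.47/unit.
Duty = 2,501 × €1.47 = €3,676.47.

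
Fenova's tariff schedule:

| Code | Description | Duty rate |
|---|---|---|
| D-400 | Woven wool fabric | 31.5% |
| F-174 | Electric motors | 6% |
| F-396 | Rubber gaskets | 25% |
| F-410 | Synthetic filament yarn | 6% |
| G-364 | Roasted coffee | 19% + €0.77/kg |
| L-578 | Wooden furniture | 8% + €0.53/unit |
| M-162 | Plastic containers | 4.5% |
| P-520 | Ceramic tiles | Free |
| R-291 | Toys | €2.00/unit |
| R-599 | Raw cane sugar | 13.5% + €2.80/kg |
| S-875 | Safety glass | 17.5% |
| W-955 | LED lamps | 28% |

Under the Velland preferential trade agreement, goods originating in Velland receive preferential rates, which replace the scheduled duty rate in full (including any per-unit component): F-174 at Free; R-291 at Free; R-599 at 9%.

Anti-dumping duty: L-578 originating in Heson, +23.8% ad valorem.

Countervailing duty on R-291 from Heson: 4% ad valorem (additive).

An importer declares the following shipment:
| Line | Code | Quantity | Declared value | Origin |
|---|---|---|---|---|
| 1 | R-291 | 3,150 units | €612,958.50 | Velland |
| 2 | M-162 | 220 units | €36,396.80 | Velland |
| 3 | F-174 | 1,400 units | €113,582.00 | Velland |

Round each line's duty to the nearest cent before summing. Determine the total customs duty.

€1,637.86

Line 1 (R-291, Velland, 3,150 units, €612,958.50):
Base rate for R-291 is €2.00/unit.
Origin Velland qualifies under the Fenova–Velland agreement and R-291 is covered: preferential rate Free applies instead.
The additional-duty order on R-291 targets Heson, not Velland; it does not apply.
Duty = €612,958.50 × 0% = €0.00.
Line 2 (M-162, Velland, 220 units, €36,396.80):
Base rate for M-162 is 4.5%.
Origin Velland is the FTA partner but M-162 is not on the preference list; base rate stands.
Duty = €36,396.80 × 4.5% = €1,637.86.
Line 3 (F-174, Velland, 1,400 units, €113,582.00):
Base rate for F-174 is 6%.
Origin Velland qualifies under the Fenova–Velland agreement and F-174 is covered: preferential rate Free applies instead.
Duty = €113,582.00 × 0% = €0.00.
Total = €0.00 + €1,637.86 + €0.00 = €1,637.86.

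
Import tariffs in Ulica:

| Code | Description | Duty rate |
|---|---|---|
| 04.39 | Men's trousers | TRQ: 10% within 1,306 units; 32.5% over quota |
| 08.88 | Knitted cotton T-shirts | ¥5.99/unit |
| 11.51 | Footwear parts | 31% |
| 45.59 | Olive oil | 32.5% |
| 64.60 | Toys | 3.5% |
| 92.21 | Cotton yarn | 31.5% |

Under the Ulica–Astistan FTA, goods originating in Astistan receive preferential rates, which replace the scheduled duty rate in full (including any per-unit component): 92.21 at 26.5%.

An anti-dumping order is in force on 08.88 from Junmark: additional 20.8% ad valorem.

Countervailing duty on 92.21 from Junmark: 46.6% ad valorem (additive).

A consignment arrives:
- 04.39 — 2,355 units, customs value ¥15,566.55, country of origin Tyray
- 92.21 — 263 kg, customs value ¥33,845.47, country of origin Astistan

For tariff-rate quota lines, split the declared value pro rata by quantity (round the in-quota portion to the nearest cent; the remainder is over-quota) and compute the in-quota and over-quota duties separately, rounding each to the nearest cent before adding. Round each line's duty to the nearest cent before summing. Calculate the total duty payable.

¥12,085.83

Line 1 (04.39, Tyray, 2,355 units, ¥15,566.55):
Code 04.39 is under a tariff-rate quota (threshold 1,306 units). In-quota: 1,306 units at 10%; over-quota: 1,049 units at 32.5%.
Pro-rata value split: in-quota = ¥15,566.55 × 1,306/2,355 = ¥8,632.66; over-quota = ¥15,566.55 − ¥8,632.66 = ¥6,933.89.
In-quota duty = ¥8,632.66 × 10% = ¥863.27. Over-quota duty = ¥6,933.89 × 32.5% = ¥2,253.51.
Line duty = ¥863.27 + ¥2,253.51 = ¥3,116.78.
Line 2 (92.21, Astistan, 263 kg, ¥33,845.47):
Base rate for 92.21 is 31.5%.
Origin Astistan qualifies under the Ulica–Astistan agreement and 92.21 is covered: preferential rate 26.5% applies instead.
The additional-duty order on 92.21 targets Junmark, not Astistan; it does not apply.
Duty = ¥33,845.47 × 26.5% = ¥8,969.05.
Total = ¥3,116.78 + ¥8,969.05 = ¥12,085.83.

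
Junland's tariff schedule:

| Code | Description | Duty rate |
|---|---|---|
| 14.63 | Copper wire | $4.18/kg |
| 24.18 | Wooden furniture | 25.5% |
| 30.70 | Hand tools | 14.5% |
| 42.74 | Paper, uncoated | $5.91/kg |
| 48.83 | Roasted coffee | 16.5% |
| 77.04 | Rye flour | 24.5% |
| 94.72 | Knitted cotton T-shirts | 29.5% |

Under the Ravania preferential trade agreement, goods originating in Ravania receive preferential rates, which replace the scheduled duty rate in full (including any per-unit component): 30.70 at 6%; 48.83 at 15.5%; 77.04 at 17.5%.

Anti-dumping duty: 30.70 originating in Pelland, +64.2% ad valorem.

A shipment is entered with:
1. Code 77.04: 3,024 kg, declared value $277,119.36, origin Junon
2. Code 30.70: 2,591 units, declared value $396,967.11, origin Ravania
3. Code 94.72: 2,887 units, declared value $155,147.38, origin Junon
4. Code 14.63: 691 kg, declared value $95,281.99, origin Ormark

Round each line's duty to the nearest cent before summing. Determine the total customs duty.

$140,369.13

Line 1 (77.04, Junon, 3,024 kg, $277,119.36):
Base rate for 77.04 is 24.5%.
77.04 has an FTA preferential rate, but origin Junon is not Ravania; base rate stands.
Duty = $277,119.36 × 24.5% = $67,894.24.
Line 2 (30.70, Ravania, 2,591 units, $396,967.11):
Base rate for 30.70 is 14.5%.
Origin Ravania qualifies under the Junland–Ravania agreement and 30.70 is covered: preferential rate 6% applies instead.
The additional-duty order on 30.70 targets Pelland, not Ravania; it does not apply.
Duty = $396,967.11 × 6% = $23,818.03.
Line 3 (94.72, Junon, 2,887 units, $155,147.38):
Base rate for 94.72 is 29.5%.
Duty = $155,147.38 × 29.5% = $45,768.48.
Line 4 (14.63, Ormark, 691 kg, $95,281.99):
Base rate for 14.63 is $4.18/kg.
Duty = 691 × $4.18 = $2,888.38.
Total = $67,894.24 + $23,818.03 + $45,768.48 + $2,888.38 = $140,369.13.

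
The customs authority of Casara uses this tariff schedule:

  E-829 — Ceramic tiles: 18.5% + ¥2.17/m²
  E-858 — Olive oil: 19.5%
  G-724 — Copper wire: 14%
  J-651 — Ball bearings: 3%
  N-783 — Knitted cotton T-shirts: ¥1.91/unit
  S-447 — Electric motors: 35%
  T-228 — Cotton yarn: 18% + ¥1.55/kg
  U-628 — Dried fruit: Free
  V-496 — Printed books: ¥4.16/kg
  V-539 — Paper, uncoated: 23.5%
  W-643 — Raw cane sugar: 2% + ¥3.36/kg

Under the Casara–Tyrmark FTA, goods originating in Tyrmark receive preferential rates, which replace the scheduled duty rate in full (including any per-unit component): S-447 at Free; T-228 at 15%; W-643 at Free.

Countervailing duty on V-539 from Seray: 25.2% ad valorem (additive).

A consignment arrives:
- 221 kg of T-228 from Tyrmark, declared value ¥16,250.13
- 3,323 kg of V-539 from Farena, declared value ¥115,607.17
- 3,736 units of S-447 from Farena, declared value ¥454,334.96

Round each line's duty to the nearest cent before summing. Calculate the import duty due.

Line 1 (T-228, Tyrmark, 221 kg, ¥16,250.13):
Base rate for T-228 is 18% + ¥1.55/kg.
Origin Tyrmark qualifies under the Casara–Tyrmark agreement and T-228 is covered: preferential rate 15% applies instead.
Duty = ¥16,250.13 × 15% = ¥2,437.52.
Line 2 (V-539, Farena, 3,323 kg, ¥115,607.17):
Base rate for V-539 is 23.5%.
The additional-duty order on V-539 targets Seray, not Farena; it does not apply.
Duty = ¥115,607.17 × 23.5% = ¥27,167.68.
Line 3 (S-447, Farena, 3,736 units, ¥454,334.96):
Base rate for S-447 is 35%.
S-447 has an FTA preferential rate, but origin Farena is not Tyrmark; base rate stands.
Duty = ¥454,334.96 × 35% = ¥159,017.24.
Total = ¥2,437.52 + ¥27,167.68 + ¥159,017.24 = ¥188,622.44.

¥188,622.44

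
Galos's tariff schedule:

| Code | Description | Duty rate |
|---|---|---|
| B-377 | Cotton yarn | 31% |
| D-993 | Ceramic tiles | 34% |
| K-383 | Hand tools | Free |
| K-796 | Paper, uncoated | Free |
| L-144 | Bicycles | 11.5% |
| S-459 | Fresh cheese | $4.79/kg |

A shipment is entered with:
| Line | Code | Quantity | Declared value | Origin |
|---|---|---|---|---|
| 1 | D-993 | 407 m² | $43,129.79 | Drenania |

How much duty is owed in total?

Line 1 (D-993, Drenania, 407 m², $43,129.79):
Base rate for D-993 is 34%.
Duty = $43,129.79 × 34% = $14,664.13.

$14,664.13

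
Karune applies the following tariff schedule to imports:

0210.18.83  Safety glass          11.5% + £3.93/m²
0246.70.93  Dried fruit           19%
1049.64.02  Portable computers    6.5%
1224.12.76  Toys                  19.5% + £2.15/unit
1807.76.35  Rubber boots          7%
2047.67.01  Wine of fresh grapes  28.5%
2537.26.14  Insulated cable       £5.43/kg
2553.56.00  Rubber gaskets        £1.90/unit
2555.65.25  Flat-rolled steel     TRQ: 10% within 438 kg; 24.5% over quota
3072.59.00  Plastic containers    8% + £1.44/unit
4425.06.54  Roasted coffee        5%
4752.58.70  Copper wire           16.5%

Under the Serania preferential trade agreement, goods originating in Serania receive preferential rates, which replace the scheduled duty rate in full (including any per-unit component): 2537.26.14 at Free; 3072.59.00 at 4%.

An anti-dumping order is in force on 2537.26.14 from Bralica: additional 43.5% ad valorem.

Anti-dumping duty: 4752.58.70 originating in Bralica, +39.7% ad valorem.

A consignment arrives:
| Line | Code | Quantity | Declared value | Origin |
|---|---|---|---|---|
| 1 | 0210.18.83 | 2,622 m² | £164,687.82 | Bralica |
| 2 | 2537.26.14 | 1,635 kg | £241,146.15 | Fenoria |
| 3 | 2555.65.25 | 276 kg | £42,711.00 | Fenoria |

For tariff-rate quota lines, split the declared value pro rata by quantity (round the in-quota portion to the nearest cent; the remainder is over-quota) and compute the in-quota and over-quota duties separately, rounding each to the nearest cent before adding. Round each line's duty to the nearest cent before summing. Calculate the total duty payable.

£42,392.71

Line 1 (0210.18.83, Bralica, 2,622 m², £164,687.82):
Base rate for 0210.18.83 is 11.5% + £3.93/m².
Duty = £164,687.82 × 11.5% + 2,622 × £3.93 = £29,243.56.
Line 2 (2537.26.14, Fenoria, 1,635 kg, £241,146.15):
Base rate for 2537.26.14 is £5.43/kg.
2537.26.14 has an FTA preferential rate, but origin Fenoria is not Serania; base rate stands.
The additional-duty order on 2537.26.14 targets Bralica, not Fenoria; it does not apply.
Duty = 1,635 × £5.43 = £8,878.05.
Line 3 (2555.65.25, Fenoria, 276 kg, £42,711.00):
Code 2555.65.25 is under a tariff-rate quota (threshold 438 kg). Quantity 276 kg is within the quota, so the in-quota rate 10% applies to the full value.
Duty = £42,711.00 × 10% = £4,271.10.
Total = £29,243.56 + £8,878.05 + £4,271.10 = £42,392.71.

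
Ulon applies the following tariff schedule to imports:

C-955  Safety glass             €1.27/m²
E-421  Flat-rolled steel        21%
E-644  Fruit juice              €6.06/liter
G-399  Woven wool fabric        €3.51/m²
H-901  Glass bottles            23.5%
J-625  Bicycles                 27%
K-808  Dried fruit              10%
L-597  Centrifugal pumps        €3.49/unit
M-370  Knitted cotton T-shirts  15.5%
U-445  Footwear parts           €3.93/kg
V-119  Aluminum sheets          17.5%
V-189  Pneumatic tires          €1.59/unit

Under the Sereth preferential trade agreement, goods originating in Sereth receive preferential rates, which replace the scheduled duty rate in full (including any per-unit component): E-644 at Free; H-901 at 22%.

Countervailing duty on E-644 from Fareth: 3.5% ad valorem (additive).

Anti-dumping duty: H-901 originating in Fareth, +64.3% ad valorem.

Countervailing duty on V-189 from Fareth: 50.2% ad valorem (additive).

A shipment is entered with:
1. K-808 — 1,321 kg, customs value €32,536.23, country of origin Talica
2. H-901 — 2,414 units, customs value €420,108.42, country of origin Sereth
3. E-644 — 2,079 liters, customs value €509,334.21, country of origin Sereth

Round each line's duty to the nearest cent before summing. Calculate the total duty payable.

Line 1 (K-808, Talica, 1,321 kg, €32,536.23):
Base rate for K-808 is 10%.
Duty = €32,536.23 × 10% = €3,253.62.
Line 2 (H-901, Sereth, 2,414 units, €420,108.42):
Base rate for H-901 is 23.5%.
Origin Sereth qualifies under the Ulon–Sereth agreement and H-901 is covered: preferential rate 22% applies instead.
The additional-duty order on H-901 targets Fareth, not Sereth; it does not apply.
Duty = €420,108.42 × 22% = €92,423.85.
Line 3 (E-644, Sereth, 2,079 liters, €509,334.21):
Base rate for E-644 is €6.06/liter.
Origin Sereth qualifies under the Ulon–Sereth agreement and E-644 is covered: preferential rate Free applies instead.
The additional-duty order on E-644 targets Fareth, not Sereth; it does not apply.
Duty = €509,334.21 × 0% = €0.00.
Total = €3,253.62 + €92,423.85 + €0.00 = €95,677.47.

€95,677.47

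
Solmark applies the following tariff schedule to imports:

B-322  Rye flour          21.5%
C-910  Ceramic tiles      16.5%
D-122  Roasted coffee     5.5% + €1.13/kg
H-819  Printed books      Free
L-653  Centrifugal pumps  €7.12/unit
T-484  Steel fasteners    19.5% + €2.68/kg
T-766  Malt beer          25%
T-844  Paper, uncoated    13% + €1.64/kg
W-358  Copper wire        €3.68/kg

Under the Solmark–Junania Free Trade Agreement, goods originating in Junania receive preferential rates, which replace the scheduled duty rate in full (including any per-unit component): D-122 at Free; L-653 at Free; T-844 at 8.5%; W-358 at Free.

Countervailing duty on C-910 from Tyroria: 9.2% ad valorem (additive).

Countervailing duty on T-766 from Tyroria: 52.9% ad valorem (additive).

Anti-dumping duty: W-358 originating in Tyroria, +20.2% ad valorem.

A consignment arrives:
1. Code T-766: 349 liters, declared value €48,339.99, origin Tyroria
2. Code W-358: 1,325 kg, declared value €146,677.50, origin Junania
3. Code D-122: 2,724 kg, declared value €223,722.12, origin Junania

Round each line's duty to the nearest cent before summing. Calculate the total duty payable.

€37,656.85

Line 1 (T-766, Tyroria, 349 liters, €48,339.99):
Base rate for T-766 is 25%.
Additional duty on T-766 from Tyroria: +52.9%. Applied ad valorem rate: 25% + 52.9% = 77.9%.
Duty = €48,339.99 × 77.9% = €37,656.85.
Line 2 (W-358, Junania, 1,325 kg, €146,677.50):
Base rate for W-358 is €3.68/kg.
Origin Junania qualifies under the Solmark–Junania agreement and W-358 is covered: preferential rate Free applies instead.
The additional-duty order on W-358 targets Tyroria, not Junania; it does not apply.
Duty = €146,677.50 × 0% = €0.00.
Line 3 (D-122, Junania, 2,724 kg, €223,722.12):
Base rate for D-122 is 5.5% + €1.13/kg.
Origin Junania qualifies under the Solmark–Junania agreement and D-122 is covered: preferential rate Free applies instead.
Duty = €223,722.12 × 0% = €0.00.
Total = €37,656.85 + €0.00 + €0.00 = €37,656.85.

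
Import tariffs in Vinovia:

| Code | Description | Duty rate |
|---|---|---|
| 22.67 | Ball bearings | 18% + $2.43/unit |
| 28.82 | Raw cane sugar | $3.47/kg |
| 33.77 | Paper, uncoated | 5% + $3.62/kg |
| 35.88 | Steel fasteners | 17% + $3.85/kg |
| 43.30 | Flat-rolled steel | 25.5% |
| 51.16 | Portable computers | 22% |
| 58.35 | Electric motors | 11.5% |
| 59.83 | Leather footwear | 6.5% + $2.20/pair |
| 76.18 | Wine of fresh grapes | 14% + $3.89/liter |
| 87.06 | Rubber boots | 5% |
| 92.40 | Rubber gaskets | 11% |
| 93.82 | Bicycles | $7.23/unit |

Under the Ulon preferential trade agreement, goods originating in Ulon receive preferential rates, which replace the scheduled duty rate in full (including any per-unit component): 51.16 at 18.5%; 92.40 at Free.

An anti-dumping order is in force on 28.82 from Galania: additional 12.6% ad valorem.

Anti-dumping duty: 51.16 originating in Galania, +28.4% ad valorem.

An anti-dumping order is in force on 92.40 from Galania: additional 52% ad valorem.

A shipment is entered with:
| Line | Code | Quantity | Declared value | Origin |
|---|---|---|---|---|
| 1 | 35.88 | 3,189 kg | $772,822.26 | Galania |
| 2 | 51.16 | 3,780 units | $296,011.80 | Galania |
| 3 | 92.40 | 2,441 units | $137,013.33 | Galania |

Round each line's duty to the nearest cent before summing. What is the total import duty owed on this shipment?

$379,165.78

Line 1 (35.88, Galania, 3,189 kg, $772,822.26):
Base rate for 35.88 is 17% + $3.85/kg.
Duty = $772,822.26 × 17% + 3,189 × $3.85 = $143,657.43.
Line 2 (51.16, Galania, 3,780 units, $296,011.80):
Base rate for 51.16 is 22%.
51.16 has an FTA preferential rate, but origin Galania is not Ulon; base rate stands.
Additional duty on 51.16 from Galania: +28.4%. Applied ad valorem rate: 22% + 28.4% = 50.4%.
Duty = $296,011.80 × 50.4% = $149,189.95.
Line 3 (92.40, Galania, 2,441 units, $137,013.33):
Base rate for 92.40 is 11%.
92.40 has an FTA preferential rate, but origin Galania is not Ulon; base rate stands.
Additional duty on 92.40 from Galania: +52%. Applied ad valorem rate: 11% + 52% = 63%.
Duty = $137,013.33 × 63% = $86,318.40.
Total = $143,657.43 + $149,189.95 + $86,318.40 = $379,165.78.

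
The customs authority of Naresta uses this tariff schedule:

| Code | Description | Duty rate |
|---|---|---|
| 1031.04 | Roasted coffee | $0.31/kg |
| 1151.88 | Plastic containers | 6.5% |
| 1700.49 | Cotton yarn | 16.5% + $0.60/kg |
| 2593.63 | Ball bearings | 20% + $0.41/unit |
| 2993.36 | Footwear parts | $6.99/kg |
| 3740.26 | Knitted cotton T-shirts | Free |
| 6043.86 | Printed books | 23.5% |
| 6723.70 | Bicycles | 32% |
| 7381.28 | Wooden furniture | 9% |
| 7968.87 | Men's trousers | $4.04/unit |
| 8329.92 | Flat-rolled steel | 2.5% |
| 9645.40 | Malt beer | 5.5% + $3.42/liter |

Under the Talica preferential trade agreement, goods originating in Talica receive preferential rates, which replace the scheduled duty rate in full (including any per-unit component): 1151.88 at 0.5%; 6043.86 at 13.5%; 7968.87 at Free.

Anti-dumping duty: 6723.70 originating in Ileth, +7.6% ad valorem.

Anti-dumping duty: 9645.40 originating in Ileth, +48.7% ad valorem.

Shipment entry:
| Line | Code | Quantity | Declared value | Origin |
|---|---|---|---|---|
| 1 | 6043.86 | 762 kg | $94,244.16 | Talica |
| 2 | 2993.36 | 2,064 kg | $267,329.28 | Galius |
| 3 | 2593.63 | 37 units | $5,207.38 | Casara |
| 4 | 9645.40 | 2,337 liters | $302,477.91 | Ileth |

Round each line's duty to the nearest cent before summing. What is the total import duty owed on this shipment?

$200,142.54

Line 1 (6043.86, Talica, 762 kg, $94,244.16):
Base rate for 6043.86 is 23.5%.
Origin Talica qualifies under the Naresta–Talica agreement and 6043.86 is covered: preferential rate 13.5% applies instead.
Duty = $94,244.16 × 13.5% = $12,722.96.
Line 2 (2993.36, Galius, 2,064 kg, $267,329.28):
Base rate for 2993.36 is $6.99/kg.
Duty = 2,064 × $6.99 = $14,427.36.
Line 3 (2593.63, Casara, 37 units, $5,207.38):
Base rate for 2593.63 is 20% + $0.41/unit.
Duty = $5,207.38 × 20% + 37 × $0.41 = $1,056.65.
Line 4 (9645.40, Ileth, 2,337 liters, $302,477.91):
Base rate for 9645.40 is 5.5% + $3.42/liter.
Additional duty on 9645.40 from Ileth: +48.7%. Applied ad valorem rate: 5.5% + 48.7% = 54.2%.
Duty = $302,477.91 × 54.2% + 2,337 × $3.42 = $171,935.57.
Total = $12,722.96 + $14,427.36 + $1,056.65 + $171,935.57 = $200,142.54.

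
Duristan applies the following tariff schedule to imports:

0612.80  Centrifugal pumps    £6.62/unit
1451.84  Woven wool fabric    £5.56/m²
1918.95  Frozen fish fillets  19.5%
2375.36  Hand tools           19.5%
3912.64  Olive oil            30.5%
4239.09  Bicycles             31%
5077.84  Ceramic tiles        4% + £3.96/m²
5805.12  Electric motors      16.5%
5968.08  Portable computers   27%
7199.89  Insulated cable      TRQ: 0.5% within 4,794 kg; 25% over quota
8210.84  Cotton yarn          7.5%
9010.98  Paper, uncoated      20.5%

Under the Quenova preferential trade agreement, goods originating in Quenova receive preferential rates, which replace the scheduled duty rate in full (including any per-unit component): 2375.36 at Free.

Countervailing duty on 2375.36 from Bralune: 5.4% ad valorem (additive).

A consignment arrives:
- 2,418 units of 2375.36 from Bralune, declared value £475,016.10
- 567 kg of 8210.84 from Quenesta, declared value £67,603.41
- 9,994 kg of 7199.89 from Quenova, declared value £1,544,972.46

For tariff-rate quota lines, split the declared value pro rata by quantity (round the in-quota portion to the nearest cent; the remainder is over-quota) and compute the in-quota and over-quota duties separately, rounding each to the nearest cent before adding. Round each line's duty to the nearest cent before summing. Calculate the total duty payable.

Line 1 (2375.36, Bralune, 2,418 units, £475,016.10):
Base rate for 2375.36 is 19.5%.
2375.36 has an FTA preferential rate, but origin Bralune is not Quenova; base rate stands.
Additional duty on 2375.36 from Bralune: +5.4%. Applied ad valorem rate: 19.5% + 5.4% = 24.9%.
Duty = £475,016.10 × 24.9% = £118,279.01.
Line 2 (8210.84, Quenesta, 567 kg, £67,603.41):
Base rate for 8210.84 is 7.5%.
Duty = £67,603.41 × 7.5% = £5,070.26.
Line 3 (7199.89, Quenova, 9,994 kg, £1,544,972.46):
Code 7199.89 is under a tariff-rate quota (threshold 4,794 kg). In-quota: 4,794 kg at 0.5%; over-quota: 5,200 kg at 25%.
Pro-rata value split: in-quota = £1,544,972.46 × 4,794/9,994 = £741,104.46; over-quota = £1,544,972.46 − £741,104.46 = £803,868.00.
In-quota duty = £741,104.46 × 0.5% = £3,705.52. Over-quota duty = £803,868.00 × 25% = £200,967.00.
Line duty = £3,705.52 + £200,967.00 = £204,672.52.
Total = £118,279.01 + £5,070.26 + £204,672.52 = £328,021.79.

£328,021.79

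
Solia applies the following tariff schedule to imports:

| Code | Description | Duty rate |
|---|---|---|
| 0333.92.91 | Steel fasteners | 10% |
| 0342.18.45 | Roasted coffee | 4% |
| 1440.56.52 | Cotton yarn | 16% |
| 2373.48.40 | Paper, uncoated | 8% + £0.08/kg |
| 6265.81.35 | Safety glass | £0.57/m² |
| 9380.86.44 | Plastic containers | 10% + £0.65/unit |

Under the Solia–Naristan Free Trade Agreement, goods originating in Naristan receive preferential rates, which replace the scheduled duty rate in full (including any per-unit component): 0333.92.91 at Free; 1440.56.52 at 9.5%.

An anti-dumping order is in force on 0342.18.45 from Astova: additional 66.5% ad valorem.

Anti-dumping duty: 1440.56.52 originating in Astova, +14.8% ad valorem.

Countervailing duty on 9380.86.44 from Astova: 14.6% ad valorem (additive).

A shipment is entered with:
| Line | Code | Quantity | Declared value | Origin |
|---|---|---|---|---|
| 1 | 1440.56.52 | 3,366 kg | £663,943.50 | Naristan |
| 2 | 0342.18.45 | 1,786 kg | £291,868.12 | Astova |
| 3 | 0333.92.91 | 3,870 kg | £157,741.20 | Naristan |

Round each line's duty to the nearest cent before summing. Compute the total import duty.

Line 1 (1440.56.52, Naristan, 3,366 kg, £663,943.50):
Base rate for 1440.56.52 is 16%.
Origin Naristan qualifies under the Solia–Naristan agreement and 1440.56.52 is covered: preferential rate 9.5% applies instead.
The additional-duty order on 1440.56.52 targets Astova, not Naristan; it does not apply.
Duty = £663,943.50 × 9.5% = £63,074.63.
Line 2 (0342.18.45, Astova, 1,786 kg, £291,868.12):
Base rate for 0342.18.45 is 4%.
Additional duty on 0342.18.45 from Astova: +66.5%. Applied ad valorem rate: 4% + 66.5% = 70.5%.
Duty = £291,868.12 × 70.5% = £205,767.02.
Line 3 (0333.92.91, Naristan, 3,870 kg, £157,741.20):
Base rate for 0333.92.91 is 10%.
Origin Naristan qualifies under the Solia–Naristan agreement and 0333.92.91 is covered: preferential rate Free applies instead.
Duty = £157,741.20 × 0% = £0.00.
Total = £63,074.63 + £205,767.02 + £0.00 = £268,841.65.

£268,841.65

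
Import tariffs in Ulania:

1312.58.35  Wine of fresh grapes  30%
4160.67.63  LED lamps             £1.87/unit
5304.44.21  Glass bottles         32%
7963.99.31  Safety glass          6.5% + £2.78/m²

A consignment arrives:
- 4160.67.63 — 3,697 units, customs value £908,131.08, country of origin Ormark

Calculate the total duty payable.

£6,913.39

Line 1 (4160.67.63, Ormark, 3,697 units, £908,131.08):
Base rate for 4160.67.63 is £1.87/unit.
Duty = 3,697 × £1.87 = £6,913.39.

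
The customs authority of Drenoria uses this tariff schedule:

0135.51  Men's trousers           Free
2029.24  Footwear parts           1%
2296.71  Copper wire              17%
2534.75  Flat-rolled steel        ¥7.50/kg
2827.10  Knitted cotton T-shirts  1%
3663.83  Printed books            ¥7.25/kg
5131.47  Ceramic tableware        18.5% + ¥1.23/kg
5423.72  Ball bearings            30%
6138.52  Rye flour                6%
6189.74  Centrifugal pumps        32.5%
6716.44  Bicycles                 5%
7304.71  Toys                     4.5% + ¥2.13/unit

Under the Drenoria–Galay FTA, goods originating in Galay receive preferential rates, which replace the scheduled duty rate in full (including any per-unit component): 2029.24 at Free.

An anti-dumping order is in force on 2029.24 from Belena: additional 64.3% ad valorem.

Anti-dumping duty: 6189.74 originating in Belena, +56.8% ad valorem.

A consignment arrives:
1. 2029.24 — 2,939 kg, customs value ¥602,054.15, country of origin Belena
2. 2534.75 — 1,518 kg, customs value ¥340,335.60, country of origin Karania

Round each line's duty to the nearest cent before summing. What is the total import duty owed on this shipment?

¥404,526.36

Line 1 (2029.24, Belena, 2,939 kg, ¥602,054.15):
Base rate for 2029.24 is 1%.
2029.24 has an FTA preferential rate, but origin Belena is not Galay; base rate stands.
Additional duty on 2029.24 from Belena: +64.3%. Applied ad valorem rate: 1% + 64.3% = 65.3%.
Duty = ¥602,054.15 × 65.3% = ¥393,141.36.
Line 2 (2534.75, Karania, 1,518 kg, ¥340,335.60):
Base rate for 2534.75 is ¥7.50/kg.
Duty = 1,518 × ¥7.50 = ¥11,385.00.
Total = ¥393,141.36 + ¥11,385.00 = ¥404,526.36.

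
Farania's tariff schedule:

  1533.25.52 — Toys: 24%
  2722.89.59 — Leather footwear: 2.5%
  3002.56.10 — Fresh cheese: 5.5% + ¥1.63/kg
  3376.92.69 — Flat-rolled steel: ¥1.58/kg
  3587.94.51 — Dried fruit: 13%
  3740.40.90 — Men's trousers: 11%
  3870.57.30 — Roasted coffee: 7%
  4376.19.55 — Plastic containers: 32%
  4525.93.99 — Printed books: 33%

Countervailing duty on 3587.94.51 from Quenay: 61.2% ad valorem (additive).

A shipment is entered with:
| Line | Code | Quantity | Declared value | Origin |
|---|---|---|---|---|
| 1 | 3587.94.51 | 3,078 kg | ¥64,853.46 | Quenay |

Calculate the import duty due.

Line 1 (3587.94.51, Quenay, 3,078 kg, ¥64,853.46):
Base rate for 3587.94.51 is 13%.
Additional duty on 3587.94.51 from Quenay: +61.2%. Applied ad valorem rate: 13% + 61.2% = 74.2%.
Duty = ¥64,853.46 × 74.2% = ¥48,121.27.

¥48,121.27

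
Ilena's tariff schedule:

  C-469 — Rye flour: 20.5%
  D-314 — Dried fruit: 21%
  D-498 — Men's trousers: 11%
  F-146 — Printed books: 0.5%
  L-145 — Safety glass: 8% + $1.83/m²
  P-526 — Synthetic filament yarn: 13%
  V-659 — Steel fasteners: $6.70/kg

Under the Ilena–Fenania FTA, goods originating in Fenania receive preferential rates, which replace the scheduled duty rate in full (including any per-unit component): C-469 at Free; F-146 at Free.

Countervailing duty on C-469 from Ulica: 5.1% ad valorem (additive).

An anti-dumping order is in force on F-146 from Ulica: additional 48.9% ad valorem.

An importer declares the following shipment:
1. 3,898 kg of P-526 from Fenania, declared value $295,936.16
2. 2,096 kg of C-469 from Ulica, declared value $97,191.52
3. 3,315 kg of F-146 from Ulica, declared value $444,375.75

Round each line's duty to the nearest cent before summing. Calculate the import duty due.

$282,874.35

Line 1 (P-526, Fenania, 3,898 kg, $295,936.16):
Base rate for P-526 is 13%.
Origin Fenania is the FTA partner but P-526 is not on the preference list; base rate stands.
Duty = $295,936.16 × 13% = $38,471.70.
Line 2 (C-469, Ulica, 2,096 kg, $97,191.52):
Base rate for C-469 is 20.5%.
C-469 has an FTA preferential rate, but origin Ulica is not Fenania; base rate stands.
Additional duty on C-469 from Ulica: +5.1%. Applied ad valorem rate: 20.5% + 5.1% = 25.6%.
Duty = $97,191.52 × 25.6% = $24,881.03.
Line 3 (F-146, Ulica, 3,315 kg, $444,375.75):
Base rate for F-146 is 0.5%.
F-146 has an FTA preferential rate, but origin Ulica is not Fenania; base rate stands.
Additional duty on F-146 from Ulica: +48.9%. Applied ad valorem rate: 0.5% + 48.9% = 49.4%.
Duty = $444,375.75 × 49.4% = $219,521.62.
Total = $38,471.70 + $24,881.03 + $219,521.62 = $282,874.35.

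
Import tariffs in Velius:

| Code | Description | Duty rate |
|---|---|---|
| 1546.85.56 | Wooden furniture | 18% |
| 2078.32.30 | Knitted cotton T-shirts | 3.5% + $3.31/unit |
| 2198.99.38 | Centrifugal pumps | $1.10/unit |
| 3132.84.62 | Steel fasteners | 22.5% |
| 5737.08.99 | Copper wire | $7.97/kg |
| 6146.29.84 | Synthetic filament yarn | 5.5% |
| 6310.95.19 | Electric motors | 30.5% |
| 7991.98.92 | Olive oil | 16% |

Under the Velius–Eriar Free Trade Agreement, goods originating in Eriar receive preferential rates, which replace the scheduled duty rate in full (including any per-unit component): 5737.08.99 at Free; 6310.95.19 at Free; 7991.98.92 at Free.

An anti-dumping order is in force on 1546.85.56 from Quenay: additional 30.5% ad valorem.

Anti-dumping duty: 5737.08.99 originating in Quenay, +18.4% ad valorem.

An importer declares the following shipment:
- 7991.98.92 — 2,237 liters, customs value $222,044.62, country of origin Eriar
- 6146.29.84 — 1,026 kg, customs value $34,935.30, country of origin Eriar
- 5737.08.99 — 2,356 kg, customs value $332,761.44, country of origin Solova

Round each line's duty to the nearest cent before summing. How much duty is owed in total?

Line 1 (7991.98.92, Eriar, 2,237 liters, $222,044.62):
Base rate for 7991.98.92 is 16%.
Origin Eriar qualifies under the Velius–Eriar agreement and 7991.98.92 is covered: preferential rate Free applies instead.
Duty = $222,044.62 × 0% = $0.00.
Line 2 (6146.29.84, Eriar, 1,026 kg, $34,935.30):
Base rate for 6146.29.84 is 5.5%.
Origin Eriar is the FTA partner but 6146.29.84 is not on the preference list; base rate stands.
Duty = $34,935.30 × 5.5% = $1,921.44.
Line 3 (5737.08.99, Solova, 2,356 kg, $332,761.44):
Base rate for 5737.08.99 is $7.97/kg.
5737.08.99 has an FTA preferential rate, but origin Solova is not Eriar; base rate stands.
The additional-duty order on 5737.08.99 targets Quenay, not Solova; it does not apply.
Duty = 2,356 × $7.97 = $18,777.32.
Total = $0.00 + $1,921.44 + $18,777.32 = $20,698.76.

$20,698.76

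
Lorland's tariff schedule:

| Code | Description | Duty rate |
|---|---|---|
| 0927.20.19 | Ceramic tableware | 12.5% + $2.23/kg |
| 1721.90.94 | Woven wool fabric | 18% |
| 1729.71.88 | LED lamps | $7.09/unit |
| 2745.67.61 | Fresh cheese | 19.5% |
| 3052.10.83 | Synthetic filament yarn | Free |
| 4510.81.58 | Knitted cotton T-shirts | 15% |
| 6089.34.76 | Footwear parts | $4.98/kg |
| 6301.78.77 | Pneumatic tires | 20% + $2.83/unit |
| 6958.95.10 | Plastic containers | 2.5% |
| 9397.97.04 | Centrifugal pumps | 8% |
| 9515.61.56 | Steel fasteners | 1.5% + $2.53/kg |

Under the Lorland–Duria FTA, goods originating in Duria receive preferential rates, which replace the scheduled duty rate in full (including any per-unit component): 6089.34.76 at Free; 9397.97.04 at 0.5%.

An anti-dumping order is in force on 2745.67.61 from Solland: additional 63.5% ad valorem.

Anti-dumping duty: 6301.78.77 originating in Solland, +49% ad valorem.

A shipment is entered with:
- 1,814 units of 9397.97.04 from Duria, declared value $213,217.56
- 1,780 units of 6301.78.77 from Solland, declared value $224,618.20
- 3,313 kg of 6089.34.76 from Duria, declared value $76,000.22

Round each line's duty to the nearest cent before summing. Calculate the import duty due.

Line 1 (9397.97.04, Duria, 1,814 units, $213,217.56):
Base rate for 9397.97.04 is 8%.
Origin Duria qualifies under the Lorland–Duria agreement and 9397.97.04 is covered: preferential rate 0.5% applies instead.
Duty = $213,217.56 × 0.5% = $1,066.09.
Line 2 (6301.78.77, Solland, 1,780 units, $224,618.20):
Base rate for 6301.78.77 is 20% + $2.83/unit.
Additional duty on 6301.78.77 from Solland: +49%. Applied ad valorem rate: 20% + 49% = 69%.
Duty = $224,618.20 × 69% + 1,780 × $2.83 = $160,023.96.
Line 3 (6089.34.76, Duria, 3,313 kg, $76,000.22):
Base rate for 6089.34.76 is $4.98/kg.
Origin Duria qualifies under the Lorland–Duria agreement and 6089.34.76 is covered: preferential rate Free applies instead.
Duty = $76,000.22 × 0% = $0.00.
Total = $1,066.09 + $160,023.96 + $0.00 = $161,090.05.

$161,090.05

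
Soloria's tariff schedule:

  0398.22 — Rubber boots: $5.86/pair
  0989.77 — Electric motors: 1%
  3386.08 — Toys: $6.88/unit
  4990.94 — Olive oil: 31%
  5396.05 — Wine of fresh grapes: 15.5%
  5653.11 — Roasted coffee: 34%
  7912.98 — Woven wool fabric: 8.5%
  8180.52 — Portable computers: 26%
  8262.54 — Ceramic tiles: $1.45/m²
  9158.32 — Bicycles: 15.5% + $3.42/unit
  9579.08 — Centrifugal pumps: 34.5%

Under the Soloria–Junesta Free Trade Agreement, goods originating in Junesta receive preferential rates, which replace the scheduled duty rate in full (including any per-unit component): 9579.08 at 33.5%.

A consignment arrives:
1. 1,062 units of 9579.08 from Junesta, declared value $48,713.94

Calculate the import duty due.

$16,319.17

Line 1 (9579.08, Junesta, 1,062 units, $48,713.94):
Base rate for 9579.08 is 34.5%.
Origin Junesta qualifies under the Soloria–Junesta agreement and 9579.08 is covered: preferential rate 33.5% applies instead.
Duty = $48,713.94 × 33.5% = $16,319.17.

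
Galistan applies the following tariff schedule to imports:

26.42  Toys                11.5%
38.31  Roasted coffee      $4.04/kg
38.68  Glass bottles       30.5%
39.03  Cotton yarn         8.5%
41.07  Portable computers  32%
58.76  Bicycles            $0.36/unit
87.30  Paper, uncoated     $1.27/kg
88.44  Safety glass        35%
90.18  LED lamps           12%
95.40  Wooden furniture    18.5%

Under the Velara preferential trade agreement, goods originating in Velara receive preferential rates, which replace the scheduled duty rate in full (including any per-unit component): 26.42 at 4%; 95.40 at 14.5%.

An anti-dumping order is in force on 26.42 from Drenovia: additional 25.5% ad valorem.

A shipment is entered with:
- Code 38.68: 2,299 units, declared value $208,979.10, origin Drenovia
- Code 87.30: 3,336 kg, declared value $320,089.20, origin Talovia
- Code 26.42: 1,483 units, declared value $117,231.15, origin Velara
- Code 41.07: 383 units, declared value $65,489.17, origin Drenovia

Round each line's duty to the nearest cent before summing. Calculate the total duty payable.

Line 1 (38.68, Drenovia, 2,299 units, $208,979.10):
Base rate for 38.68 is 30.5%.
Duty = $208,979.10 × 30.5% = $63,738.63.
Line 2 (87.30, Talovia, 3,336 kg, $320,089.20):
Base rate for 87.30 is $1.27/kg.
Duty = 3,336 × $1.27 = $4,236.72.
Line 3 (26.42, Velara, 1,483 units, $117,231.15):
Base rate for 26.42 is 11.5%.
Origin Velara qualifies under the Galistan–Velara agreement and 26.42 is covered: preferential rate 4% applies instead.
The additional-duty order on 26.42 targets Drenovia, not Velara; it does not apply.
Duty = $117,231.15 × 4% = $4,689.25.
Line 4 (41.07, Drenovia, 383 units, $65,489.17):
Base rate for 41.07 is 32%.
Duty = $65,489.17 × 32% = $20,956.53.
Total = $63,738.63 + $4,236.72 + $4,689.25 + $20,956.53 = $93,621.13.

$93,621.13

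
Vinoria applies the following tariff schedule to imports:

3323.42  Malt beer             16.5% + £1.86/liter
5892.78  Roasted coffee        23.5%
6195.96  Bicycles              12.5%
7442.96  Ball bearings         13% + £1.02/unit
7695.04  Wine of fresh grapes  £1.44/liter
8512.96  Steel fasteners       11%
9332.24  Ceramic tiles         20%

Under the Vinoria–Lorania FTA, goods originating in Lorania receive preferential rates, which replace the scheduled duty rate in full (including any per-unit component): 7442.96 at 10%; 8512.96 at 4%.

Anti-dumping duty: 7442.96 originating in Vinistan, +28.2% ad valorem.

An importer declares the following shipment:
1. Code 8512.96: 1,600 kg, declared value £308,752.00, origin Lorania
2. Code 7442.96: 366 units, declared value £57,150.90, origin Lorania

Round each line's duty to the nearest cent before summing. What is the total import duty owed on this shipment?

£18,065.17

Line 1 (8512.96, Lorania, 1,600 kg, £308,752.00):
Base rate for 8512.96 is 11%.
Origin Lorania qualifies under the Vinoria–Lorania agreement and 8512.96 is covered: preferential rate 4% applies instead.
Duty = £308,752.00 × 4% = £12,350.08.
Line 2 (7442.96, Lorania, 366 units, £57,150.90):
Base rate for 7442.96 is 13% + £1.02/unit.
Origin Lorania qualifies under the Vinoria–Lorania agreement and 7442.96 is covered: preferential rate 10% applies instead.
The additional-duty order on 7442.96 targets Vinistan, not Lorania; it does not apply.
Duty = £57,150.90 × 10% = £5,715.09.
Total = £12,350.08 + £5,715.09 = £18,065.17.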